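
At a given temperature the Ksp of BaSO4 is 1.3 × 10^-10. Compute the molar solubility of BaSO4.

s = 1.1 × 10^-5 M

BaSO4(s) ⇌ Ba^2+(aq) + SO4^2-(aq)
Ksp = [Ba^2+][SO4^2-]
For each mole of BaSO4 that dissolves: [Ba^2+] = s, [SO4^2-] = s.
Ksp = (s)(s) = s^2
s = (1.3 × 10^-10)^(1/2) = 1.1 × 10^-5 M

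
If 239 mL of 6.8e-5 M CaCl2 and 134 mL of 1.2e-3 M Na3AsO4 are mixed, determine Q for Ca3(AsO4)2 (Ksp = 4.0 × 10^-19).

Total volume = 239 + 134 = 373 mL.
[Ca^2+] = 6.8 x 10^-5 × (239/373) = 4.36 × 10^-5 M
[AsO4^3-] = 1.2 × 10^-3 × (134/373) = 4.31 × 10^-4 M
Ca3(AsO4)2(s) ⇌ 3 Ca^2+(aq) + 2 AsO4^3-(aq), so Q = [Ca^2+]^3[AsO4^3-]^2
Q = (4.36 x 10^-5)^3(4.31 × 10^-4)^2 = 1.5 × 10^-20
Q < Ksp, so no precipitate of Ca3(AsO4)2 forms.

Q = 1.5 × 10^-20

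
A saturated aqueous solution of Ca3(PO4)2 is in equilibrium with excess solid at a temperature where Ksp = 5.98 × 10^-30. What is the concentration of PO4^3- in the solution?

Ca3(PO4)2(s) ⇌ 3 Ca^2+ + 2 PO4^3-
Ksp = [Ca^2+]^3[PO4^3-]^2
Let s = molar solubility. Then [Ca^2+] = 3s and [PO4^3-] = 2s.
So Ksp = (3s)^3 × (2s)^2 = 108s^5
Solving, s = (5.98 × 10^-30/108)^(1/5) = 5.606 × 10^-7 M
[PO4^3-] = 2s = 1.12 × 10^-6 M

[PO4^3-] = 1.12e-6 M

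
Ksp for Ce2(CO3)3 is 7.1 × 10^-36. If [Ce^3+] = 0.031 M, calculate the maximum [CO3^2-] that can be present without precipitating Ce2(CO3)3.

Ce2(CO3)3(s) <=> 2 Ce^3+ + 3 CO3^2-
Ksp = [Ce^3+]^2[CO3^2-]^3
Precipitation begins when Q = Ksp. With [Ce^3+] = 0.031 M:
7.1 × 10^-36 = (0.031)^2 × [CO3^2-]^3
[CO3^2-] = (7.1 × 10^-36 / 9.61 × 10^-4)^(1/3) = 1.9 x 10^-11 M

1.9 × 10^-11 M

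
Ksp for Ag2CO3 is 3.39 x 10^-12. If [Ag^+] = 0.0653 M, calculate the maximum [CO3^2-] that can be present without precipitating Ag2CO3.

Ag2CO3(s) <=> 2 Ag^+(aq) + CO3^2-(aq)
Ksp = [Ag^+]^2[CO3^2-]
Precipitation begins when Q = Ksp. With [Ag^+] = 0.0653 M:
3.39 x 10^-12 = (0.0653)^2 × [CO3^2-]
[CO3^2-] = (3.39 x 10^-12 / 4.264 × 10^-3) = 7.95 × 10^-10 M

7.95 x 10^-10 M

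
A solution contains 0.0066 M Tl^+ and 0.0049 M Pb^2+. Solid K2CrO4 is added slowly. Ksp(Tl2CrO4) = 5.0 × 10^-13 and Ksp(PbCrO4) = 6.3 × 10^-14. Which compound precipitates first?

Each salt begins to precipitate when Q = Ksp, i.e. when [CrO4^2-] reaches its threshold.
For Tl2CrO4: 5.0 × 10^-13 = (0.0066)^2 × [CrO4^2-]  ⇒  [CrO4^2-] = 1.1 x 10^-8 M.
For PbCrO4: 6.3 × 10^-14 = 0.0049 × [CrO4^2-]  ⇒  [CrO4^2-] = 1.3 × 10^-11 M.
The salt with the lower threshold [CrO4^2-] precipitates first: PbCrO4.

PbCrO4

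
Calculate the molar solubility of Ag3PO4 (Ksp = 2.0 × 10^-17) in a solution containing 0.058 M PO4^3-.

Ag3PO4(s) <=> 3 Ag^+ + PO4^3-
Ksp = [Ag^+]^3[PO4^3-]
Let s be the molar solubility in this solution. [Ag^+] = 3s, [PO4^3-] = 0.058 + s ≈ 0.058 (Ksp is small, so little additional dissolves).
Ksp ≈ (3s)^3 × 0.058
s = 2.3 × 10^-6 M
Check: s = 2.3 × 10^-6 ≪ 0.058, so the approximation is valid.

2.3e-6 M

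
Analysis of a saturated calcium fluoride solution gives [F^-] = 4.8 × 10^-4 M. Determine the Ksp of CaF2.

5.5 × 10^-11

CaF2(s) <=> Ca^2+ + 2 F^-
Stoichiometry gives [Ca^2+] = (1/2)[F^-] = 2.40 × 10^-4 M.
Ksp = [Ca^2+][F^-]^2
Ksp = 2.40 × 10^-4 × (4.8 × 10^-4)^2 = 5.5 × 10^-11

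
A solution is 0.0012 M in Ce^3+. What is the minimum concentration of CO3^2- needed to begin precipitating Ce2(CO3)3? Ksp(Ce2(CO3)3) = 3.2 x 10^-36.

Ce2(CO3)3(s) ⇌ 2 Ce^3+(aq) + 3 CO3^2-(aq)
Ksp = [Ce^3+]^2[CO3^2-]^3
Precipitation begins when Q = Ksp. With [Ce^3+] = 0.0012 M:
3.2 x 10^-36 = (0.0012)^2 × [CO3^2-]^3
[CO3^2-] = (3.2 x 10^-36 / 1.44 × 10^-6)^(1/3) = 1.3 x 10^-10 M

[CO3^2-] = 1.3e-10 M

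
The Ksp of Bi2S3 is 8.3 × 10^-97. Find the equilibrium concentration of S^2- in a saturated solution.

Bi2S3(s) ⇌ 2 Bi^3+ + 3 S^2-
Ksp = [Bi^3+]^2[S^2-]^3
If s mol/L of Bi2S3 dissolves, [Bi^3+] = 2s and [S^2-] = 3s.
So Ksp = (2s)^2 × (3s)^3 = 108s^5
s^5 = 8.3 × 10^-97 / 108, so s = 2.38 x 10^-20 M
[S^2-] = 3s = 7.1 x 10^-20 M

[S^2-] = 7.1 x 10^-20 M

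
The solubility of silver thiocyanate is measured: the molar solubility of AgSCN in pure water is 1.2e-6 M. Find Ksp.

AgSCN(s) ⇌ Ag^+ + SCN^-
With molar solubility s: [Ag^+] = s, [SCN^-] = s.
Ksp = [Ag^+][SCN^-]
Ksp = (s)(s) = s^2
Ksp = (1.2 × 10^-6)^2 = 1.4 × 10^-12

1.4e-12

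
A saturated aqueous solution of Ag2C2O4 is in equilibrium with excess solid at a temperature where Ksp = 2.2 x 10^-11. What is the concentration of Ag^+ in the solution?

Ag2C2O4(s) ⇌ 2 Ag^+ + C2O4^2-
Ksp = [Ag^+]^2[C2O4^2-]
For each mole of Ag2C2O4 that dissolves: [Ag^+] = 2s, [C2O4^2-] = s.
Substituting: Ksp = (2s)^2s = 4s^3
s = (2.2 x 10^-11 / 4)^(1/3) = 1.77 × 10^-4 M
[Ag^+] = 2s = 3.5 × 10^-4 M

[Ag^+] = 3.5e-4 M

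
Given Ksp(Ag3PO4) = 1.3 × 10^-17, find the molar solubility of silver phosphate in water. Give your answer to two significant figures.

Ag3PO4(s) <=> 3 Ag^+ + PO4^3-
Ksp = [Ag^+]^3[PO4^3-]
For each mole of Ag3PO4 that dissolves: [Ag^+] = 3s, [PO4^3-] = s.
Ksp = (3s)^3s = 27s^4
s = (1.3 × 10^-17 / 27)^(1/4) = 2.6 × 10^-5 M

s ≈ 2.6e-5 M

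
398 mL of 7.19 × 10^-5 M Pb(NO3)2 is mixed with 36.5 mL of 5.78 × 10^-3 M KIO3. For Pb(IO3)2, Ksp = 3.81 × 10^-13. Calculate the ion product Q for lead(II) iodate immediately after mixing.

Q = 1.55 x 10^-11

Total volume = 398 + 36.5 = 434.5 mL.
[Pb^2+] = 7.19 x 10^-5 × (398/434.5) = 6.586 × 10^-5 M
[IO3^-] = 5.78 × 10^-3 × (36.5/434.5) = 4.855 × 10^-4 M
Pb(IO3)2(s) ⇌ Pb^2+ + 2 IO3^-, so Q = [Pb^2+][IO3^-]^2
Q = (6.586 × 10^-5)(4.855 × 10^-4)^2 = 1.55 × 10^-11
Q > Ksp, so Pb(IO3)2 will precipitate.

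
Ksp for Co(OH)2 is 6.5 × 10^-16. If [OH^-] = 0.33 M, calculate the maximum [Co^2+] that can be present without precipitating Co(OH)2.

[Co^2+] = 6.0 × 10^-15 M

Co(OH)2(s) <=> Co^2+(aq) + 2 OH^-(aq)
Ksp = [Co^2+][OH^-]^2
Precipitation begins when Q = Ksp. With [OH^-] = 0.33 M:
6.5 × 10^-16 = (0.33)^2 × [Co^2+]
[Co^2+] = (6.5 × 10^-16 / 1.09 × 10^-1) = 6.0 × 10^-15 M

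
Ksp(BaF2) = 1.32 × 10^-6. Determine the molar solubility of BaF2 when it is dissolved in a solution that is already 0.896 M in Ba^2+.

BaF2(s) ⇌ Ba^2+(aq) + 2 F^-(aq)
Ksp = [Ba^2+][F^-]^2
Let s be the molar solubility in this solution. [Ba^2+] = 0.896 + s ≈ 0.896, [F^-] = 2s (Ksp is small, so little additional dissolves).
Ksp ≈ 0.896 × (2s)^2
s = 6.07 × 10^-4 M
Check: s = 6.1 × 10^-4 ≪ 0.896, so the approximation is valid.

6.07 x 10^-4 M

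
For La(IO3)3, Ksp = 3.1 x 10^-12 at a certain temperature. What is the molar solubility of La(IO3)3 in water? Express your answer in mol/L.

5.8 × 10^-4 M

La(IO3)3(s) ⇌ La^3+(aq) + 3 IO3^-(aq)
Ksp = [La^3+][IO3^-]^3
For each mole of La(IO3)3 that dissolves: [La^3+] = s, [IO3^-] = 3s.
Ksp = s(3s)^3 = 27s^4
Solving, s = (3.1 x 10^-12/27)^(1/4) = 5.8 × 10^-4 M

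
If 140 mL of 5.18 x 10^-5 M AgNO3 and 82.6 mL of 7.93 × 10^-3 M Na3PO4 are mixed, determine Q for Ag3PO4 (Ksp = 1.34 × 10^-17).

Total volume = 140 + 82.6 = 222.6 mL.
[Ag^+] = 5.18 × 10^-5 × (140/222.6) = 3.258 × 10^-5 M
[PO4^3-] = 7.93 × 10^-3 × (82.6/222.6) = 2.943 × 10^-3 M
Ag3PO4(s) ⇌ 3 Ag^+(aq) + PO4^3-(aq), so Q = [Ag^+]^3[PO4^3-]
Q = (3.258 × 10^-5)^3(2.943 × 10^-3) = 1.02 × 10^-16
Q > Ksp, so Ag3PO4 will precipitate.

1.02 x 10^-16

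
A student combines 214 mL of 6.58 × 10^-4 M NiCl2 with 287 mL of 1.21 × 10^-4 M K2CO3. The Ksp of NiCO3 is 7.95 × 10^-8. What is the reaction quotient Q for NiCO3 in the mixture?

Total volume = 214 + 287 = 501 mL.
[Ni^2+] = 6.58 × 10^-4 × (214/501) = 2.811 x 10^-4 M
[CO3^2-] = 1.21 × 10^-4 × (287/501) = 6.932 × 10^-5 M
NiCO3(s) ⇌ Ni^2+(aq) + CO3^2-(aq), so Q = [Ni^2+][CO3^2-]
Q = (2.811 × 10^-4)(6.932 × 10^-5) = 1.95 x 10^-8
Q < Ksp, so no precipitate of NiCO3 forms.

1.95 × 10^-8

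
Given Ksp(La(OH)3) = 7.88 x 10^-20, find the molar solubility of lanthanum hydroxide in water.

7.35e-6 M

La(OH)3(s) <=> La^3+(aq) + 3 OH^-(aq)
Ksp = [La^3+][OH^-]^3
For each mole of La(OH)3 that dissolves: [La^3+] = s, [OH^-] = 3s.
Ksp = s(3s)^3 = 27s^4
Solving, s = (7.88 x 10^-20/27)^(1/4) = 7.35 x 10^-6 M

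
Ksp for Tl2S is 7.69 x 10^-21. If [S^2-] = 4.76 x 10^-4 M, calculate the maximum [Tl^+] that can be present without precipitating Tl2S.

Tl2S(s) ⇌ 2 Tl^+ + S^2-
Ksp = [Tl^+]^2[S^2-]
Precipitation begins when Q = Ksp. With [S^2-] = 4.76 x 10^-4 M:
7.69 x 10^-21 = (4.76 x 10^-4) × [Tl^+]^2
[Tl^+] = (7.69 x 10^-21 / 4.76 × 10^-4)^(1/2) = 4.02 × 10^-9 M

[Tl^+] = 4.02 × 10^-9 M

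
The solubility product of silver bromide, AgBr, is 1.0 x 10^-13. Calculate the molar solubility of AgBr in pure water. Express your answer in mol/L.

s = 3.2 × 10^-7 M

AgBr(s) <=> Ag^+(aq) + Br^-(aq)
Ksp = [Ag^+][Br^-]
For each mole of AgBr that dissolves: [Ag^+] = s, [Br^-] = s.
Ksp = (s)(s) = s^2
s = (1.0 x 10^-13)^(1/2) = 3.2 × 10^-7 M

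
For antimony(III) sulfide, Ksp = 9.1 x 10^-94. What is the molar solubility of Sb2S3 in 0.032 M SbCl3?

s = 3.2 × 10^-31 M

Sb2S3(s) ⇌ 2 Sb^3+(aq) + 3 S^2-(aq)
Ksp = [Sb^3+]^2[S^2-]^3
Let s = moles of Sb2S3 that dissolve per litre. [Sb^3+] = 0.032 + 2s ≈ 0.032, [S^2-] = 3s (Ksp is small, so little additional dissolves).
Ksp ≈ (0.032)^2 × (3s)^3
s = 3.2 × 10^-31 M
Check: 2s = 6.4 × 10^-31 ≪ 0.032, so the approximation is valid.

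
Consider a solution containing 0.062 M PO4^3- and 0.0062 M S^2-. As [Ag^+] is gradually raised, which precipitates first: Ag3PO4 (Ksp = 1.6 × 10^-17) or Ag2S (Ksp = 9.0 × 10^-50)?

Precipitation of each salt starts when its ion product equals its Ksp.
For Ag3PO4: 1.6 × 10^-17 = 0.062 × [Ag^+]^3  ⇒  [Ag^+] = 6.4 x 10^-6 M.
For Ag2S: 9.0 × 10^-50 = 0.0062 × [Ag^+]^2  ⇒  [Ag^+] = 3.8 × 10^-24 M.
The salt with the lower threshold [Ag^+] precipitates first: Ag2S.

Ag2S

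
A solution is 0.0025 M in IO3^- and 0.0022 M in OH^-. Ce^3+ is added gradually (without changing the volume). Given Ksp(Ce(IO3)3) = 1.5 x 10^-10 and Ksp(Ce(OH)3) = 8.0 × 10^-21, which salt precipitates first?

Ce(OH)3

Each salt begins to precipitate when Q = Ksp, i.e. when [Ce^3+] reaches its threshold.
For Ce(IO3)3: 1.5 x 10^-10 = (0.0025)^3 × [Ce^3+]  ⇒  [Ce^3+] = 9.6 × 10^-3 M.
For Ce(OH)3: 8.0 × 10^-21 = (0.0022)^3 × [Ce^3+]  ⇒  [Ce^3+] = 7.5 × 10^-13 M.
The salt with the lower threshold [Ce^3+] precipitates first: Ce(OH)3.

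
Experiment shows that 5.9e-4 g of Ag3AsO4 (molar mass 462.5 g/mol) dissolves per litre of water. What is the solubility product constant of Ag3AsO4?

Molar solubility s = (5.9 × 10^-4 g/L) / (462.5 g/mol) = 1.28 × 10^-6 M.
Ag3AsO4(s) ⇌ 3 Ag^+ + AsO4^3-
Let s = molar solubility. Then [Ag^+] = 3s and [AsO4^3-] = s.
Ksp = [Ag^+]^3[AsO4^3-]
Substituting: Ksp = (3s)^3s = 27s^4
With s = 1.28 × 10^-6: Ksp = 7.2 x 10^-23

Ksp ≈ 7.2e-23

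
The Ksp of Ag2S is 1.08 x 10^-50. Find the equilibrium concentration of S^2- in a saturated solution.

Ag2S(s) ⇌ 2 Ag^+(aq) + S^2-(aq)
Ksp = [Ag^+]^2[S^2-]
With molar solubility s: [Ag^+] = 2s, [S^2-] = s.
Substituting: Ksp = (2s)^2s = 4s^3
s = (1.08 x 10^-50 / 4)^(1/3) = 1.392 × 10^-17 M
[S^2-] = s = 1.39 x 10^-17 M

1.39 × 10^-17 M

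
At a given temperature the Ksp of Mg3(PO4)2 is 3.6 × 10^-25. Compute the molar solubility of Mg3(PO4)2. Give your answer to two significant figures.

s = 5.1 × 10^-6 M

Mg3(PO4)2(s) <=> 3 Mg^2+ + 2 PO4^3-
Ksp = [Mg^2+]^3[PO4^3-]^2
Let s = molar solubility. Then [Mg^2+] = 3s and [PO4^3-] = 2s.
Substituting: Ksp = (3s)^3(2s)^2 = 108s^5
s^5 = 3.6 × 10^-25 / 108, so s = 5.1 × 10^-6 M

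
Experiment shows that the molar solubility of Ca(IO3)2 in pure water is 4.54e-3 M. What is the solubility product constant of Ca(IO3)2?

Ca(IO3)2(s) ⇌ Ca^2+(aq) + 2 IO3^-(aq)
Let s = molar solubility. Then [Ca^2+] = s and [IO3^-] = 2s.
Ksp = [Ca^2+][IO3^-]^2
Ksp = s(2s)^2 = 4s^3
With s = 4.54 x 10^-3: Ksp = 3.74 × 10^-7

3.74 × 10^-7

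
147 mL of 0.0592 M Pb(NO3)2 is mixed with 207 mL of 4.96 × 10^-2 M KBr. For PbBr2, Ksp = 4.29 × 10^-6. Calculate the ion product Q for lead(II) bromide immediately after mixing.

Total volume = 147 + 207 = 354 mL.
[Pb^2+] = 5.92 × 10^-2 × (147/354) = 2.458 × 10^-2 M
[Br^-] = 4.96 × 10^-2 × (207/354) = 2.900 × 10^-2 M
PbBr2(s) ⇌ Pb^2+(aq) + 2 Br^-(aq), so Q = [Pb^2+][Br^-]^2
Q = (2.458 × 10^-2)(2.900 x 10^-2)^2 = 2.07 × 10^-5
Q > Ksp, so PbBr2 will precipitate.

2.07 × 10^-5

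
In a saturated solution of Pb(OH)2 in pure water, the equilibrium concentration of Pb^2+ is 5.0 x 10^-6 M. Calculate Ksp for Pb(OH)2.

5.0 x 10^-16

Pb(OH)2(s) ⇌ Pb^2+(aq) + 2 OH^-(aq)
Stoichiometry gives [OH^-] = (2/1)[Pb^2+] = 1.00 × 10^-5 M.
Ksp = [Pb^2+][OH^-]^2
Ksp = 5.0 x 10^-6 × (1.00 × 10^-5)^2 = 5.0 × 10^-16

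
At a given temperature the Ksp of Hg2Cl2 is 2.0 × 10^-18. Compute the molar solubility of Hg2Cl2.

s = 7.9 × 10^-7 M

Hg2Cl2(s) ⇌ Hg2^2+ + 2 Cl^-
Ksp = [Hg2^2+][Cl^-]^2
Let s = molar solubility. Then [Hg2^2+] = s and [Cl^-] = 2s.
Ksp = s(2s)^2 = 4s^3
s^3 = 2.0 × 10^-18 / 4, so s = 7.9 × 10^-7 M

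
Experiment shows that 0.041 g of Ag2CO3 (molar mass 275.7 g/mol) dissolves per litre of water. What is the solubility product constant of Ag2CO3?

1.3 × 10^-11

Molar solubility s = (4.1 × 10^-2 g/L) / (275.7 g/mol) = 1.49 × 10^-4 M.
Ag2CO3(s) <=> 2 Ag^+(aq) + CO3^2-(aq)
If s mol/L of Ag2CO3 dissolves, [Ag^+] = 2s and [CO3^2-] = s.
Ksp = [Ag^+]^2[CO3^2-]
Ksp = (2s)^2s = 4s^3
Ksp = 4 × (1.49 x 10^-4)^3 = 1.3 x 10^-11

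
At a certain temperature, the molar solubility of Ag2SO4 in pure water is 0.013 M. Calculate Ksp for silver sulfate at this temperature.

Ksp ≈ 8.8e-6

Ag2SO4(s) ⇌ 2 Ag^+(aq) + SO4^2-(aq)
Let s = molar solubility. Then [Ag^+] = 2s and [SO4^2-] = s.
Ksp = [Ag^+]^2[SO4^2-]
Ksp = (2s)^2s = 4s^3
Ksp = 4 × (1.3 x 10^-2)^3 = 8.8 × 10^-6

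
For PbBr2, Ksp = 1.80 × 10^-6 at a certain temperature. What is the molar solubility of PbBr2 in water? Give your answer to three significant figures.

PbBr2(s) ⇌ Pb^2+ + 2 Br^-
Ksp = [Pb^2+][Br^-]^2
For each mole of PbBr2 that dissolves: [Pb^2+] = s, [Br^-] = 2s.
Ksp = s(2s)^2 = 4s^3
s = (1.80 × 10^-6 / 4)^(1/3) = 7.66 × 10^-3 M

s ≈ 7.66e-3 M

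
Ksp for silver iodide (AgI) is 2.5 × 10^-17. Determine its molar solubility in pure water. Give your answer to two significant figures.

5.0 × 10^-9 M

AgI(s) <=> Ag^+ + I^-
Ksp = [Ag^+][I^-]
Let s = molar solubility. Then [Ag^+] = s and [I^-] = s.
Ksp = (s)(s) = s^2
s = (2.5 × 10^-17)^(1/2) = 5.0 × 10^-9 M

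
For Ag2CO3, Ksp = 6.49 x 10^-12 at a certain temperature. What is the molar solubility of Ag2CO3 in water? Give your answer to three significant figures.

Ag2CO3(s) ⇌ 2 Ag^+ + CO3^2-
Ksp = [Ag^+]^2[CO3^2-]
Let s = molar solubility. Then [Ag^+] = 2s and [CO3^2-] = s.
Ksp = (2s)^2s = 4s^3
s^3 = 6.49 x 10^-12 / 4, so s = 1.18 x 10^-4 M

1.18 x 10^-4 M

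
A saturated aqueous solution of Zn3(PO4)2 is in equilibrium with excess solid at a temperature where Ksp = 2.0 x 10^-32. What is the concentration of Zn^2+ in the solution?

[Zn^2+] ≈ 5.4 × 10^-7 M

Zn3(PO4)2(s) ⇌ 3 Zn^2+(aq) + 2 PO4^3-(aq)
Ksp = [Zn^2+]^3[PO4^3-]^2
Let s = molar solubility. Then [Zn^2+] = 3s and [PO4^3-] = 2s.
Ksp = (3s)^3(2s)^2 = 108s^5
s^5 = 2.0 x 10^-32 / 108, so s = 1.79 x 10^-7 M
[Zn^2+] = 3s = 5.4 × 10^-7 M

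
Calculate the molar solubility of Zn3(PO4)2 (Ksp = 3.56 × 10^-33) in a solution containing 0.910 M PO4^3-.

Zn3(PO4)2(s) ⇌ 3 Zn^2+(aq) + 2 PO4^3-(aq)
Ksp = [Zn^2+]^3[PO4^3-]^2
If s mol/L dissolves here, [Zn^2+] = 3s, [PO4^3-] = 0.910 + 2s ≈ 0.910 (common-ion effect: PO4^3- is already 0.910 M).
Ksp ≈ (3s)^3 × (0.910)^2
s = 5.42 × 10^-12 M
Check: 2s = 1.1 x 10^-11 ≪ 0.910, so the approximation is valid.

s ≈ 5.42 × 10^-12 M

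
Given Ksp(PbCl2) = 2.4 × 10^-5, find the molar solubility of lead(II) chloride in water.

s ≈ 0.018 M

PbCl2(s) <=> Pb^2+ + 2 Cl^-
Ksp = [Pb^2+][Cl^-]^2
If s mol/L of PbCl2 dissolves, [Pb^2+] = s and [Cl^-] = 2s.
So Ksp = s × (2s)^2 = 4s^3
s = (2.4 × 10^-5 / 4)^(1/3) = 1.8 × 10^-2 M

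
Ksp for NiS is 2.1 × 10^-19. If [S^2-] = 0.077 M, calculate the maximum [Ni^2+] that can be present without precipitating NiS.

2.7e-18 M

NiS(s) ⇌ Ni^2+ + S^2-
Ksp = [Ni^2+][S^2-]
Precipitation begins when Q = Ksp. With [S^2-] = 0.077 M:
2.1 × 10^-19 = (0.077) × [Ni^2+]
[Ni^2+] = (2.1 × 10^-19 / 7.7 x 10^-2) = 2.7 × 10^-18 M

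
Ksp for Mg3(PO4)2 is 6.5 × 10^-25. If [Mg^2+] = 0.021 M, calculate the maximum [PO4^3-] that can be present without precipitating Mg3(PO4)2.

Mg3(PO4)2(s) <=> 3 Mg^2+ + 2 PO4^3-
Ksp = [Mg^2+]^3[PO4^3-]^2
Precipitation begins when Q = Ksp. With [Mg^2+] = 0.021 M:
6.5 × 10^-25 = (0.021)^3 × [PO4^3-]^2
[PO4^3-] = (6.5 × 10^-25 / 9.26 × 10^-6)^(1/2) = 2.6 x 10^-10 M

[PO4^3-] = 2.6 x 10^-10 M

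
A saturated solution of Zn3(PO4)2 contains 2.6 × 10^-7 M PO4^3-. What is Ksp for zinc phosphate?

Ksp ≈ 4.0 × 10^-33

Zn3(PO4)2(s) ⇌ 3 Zn^2+(aq) + 2 PO4^3-(aq)
Stoichiometry gives [Zn^2+] = (3/2)[PO4^3-] = 3.90 × 10^-7 M.
Ksp = [Zn^2+]^3[PO4^3-]^2
Ksp = (3.90 x 10^-7)^3 × (2.6 x 10^-7)^2 = 4.0 × 10^-33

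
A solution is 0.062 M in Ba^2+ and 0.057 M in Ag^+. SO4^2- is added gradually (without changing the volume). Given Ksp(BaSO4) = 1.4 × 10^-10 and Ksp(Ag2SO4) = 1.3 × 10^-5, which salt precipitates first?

Precipitation of each salt starts when its ion product equals its Ksp.
For BaSO4: 1.4 × 10^-10 = 0.062 × [SO4^2-]  ⇒  [SO4^2-] = 2.3 x 10^-9 M.
For Ag2SO4: 1.3 × 10^-5 = (0.057)^2 × [SO4^2-]  ⇒  [SO4^2-] = 4.0 × 10^-3 M.
The salt with the lower threshold [SO4^2-] precipitates first: BaSO4.

BaSO4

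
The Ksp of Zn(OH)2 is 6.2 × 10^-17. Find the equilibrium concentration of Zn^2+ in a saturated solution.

[Zn^2+] = 2.5 x 10^-6 M

Zn(OH)2(s) ⇌ Zn^2+(aq) + 2 OH^-(aq)
Ksp = [Zn^2+][OH^-]^2
For each mole of Zn(OH)2 that dissolves: [Zn^2+] = s, [OH^-] = 2s.
Substituting: Ksp = s(2s)^2 = 4s^3
Solving, s = (6.2 × 10^-17/4)^(1/3) = 2.49 × 10^-6 M
[Zn^2+] = s = 2.5 x 10^-6 M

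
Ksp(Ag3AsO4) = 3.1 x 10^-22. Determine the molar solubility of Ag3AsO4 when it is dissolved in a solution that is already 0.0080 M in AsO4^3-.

1.1e-7 M

Ag3AsO4(s) <=> 3 Ag^+(aq) + AsO4^3-(aq)
Ksp = [Ag^+]^3[AsO4^3-]
Let s be the molar solubility in this solution. [Ag^+] = 3s, [AsO4^3-] = 0.0080 + s ≈ 0.0080 (Ksp is small, so little additional dissolves).
Ksp ≈ (3s)^3 × 0.0080
s = 1.1 × 10^-7 M
Check: s = 1.1 × 10^-7 ≪ 0.0080, so the approximation is valid.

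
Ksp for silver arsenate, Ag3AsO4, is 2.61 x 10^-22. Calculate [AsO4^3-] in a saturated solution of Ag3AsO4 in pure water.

Ag3AsO4(s) ⇌ 3 Ag^+ + AsO4^3-
Ksp = [Ag^+]^3[AsO4^3-]
For each mole of Ag3AsO4 that dissolves: [Ag^+] = 3s, [AsO4^3-] = s.
Ksp = (3s)^3s = 27s^4
Solving, s = (2.61 x 10^-22/27)^(1/4) = 1.763 × 10^-6 M
[AsO4^3-] = s = 1.76 × 10^-6 M

[AsO4^3-] ≈ 1.76 x 10^-6 M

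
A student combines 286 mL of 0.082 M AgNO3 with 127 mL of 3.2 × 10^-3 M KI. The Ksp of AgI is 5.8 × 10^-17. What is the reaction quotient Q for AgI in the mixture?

Q = 5.6 x 10^-5

Total volume = 286 + 127 = 413 mL.
[Ag^+] = 8.2 × 10^-2 × (286/413) = 5.68 × 10^-2 M
[I^-] = 3.2 x 10^-3 × (127/413) = 9.84 × 10^-4 M
AgI(s) ⇌ Ag^+ + I^-, so Q = [Ag^+][I^-]
Q = (5.68 × 10^-2)(9.84 × 10^-4) = 5.6 × 10^-5
Q > Ksp, so AgI will precipitate.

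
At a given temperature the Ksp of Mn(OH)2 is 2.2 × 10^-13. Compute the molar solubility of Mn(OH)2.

Mn(OH)2(s) ⇌ Mn^2+ + 2 OH^-
Ksp = [Mn^2+][OH^-]^2
With molar solubility s: [Mn^2+] = s, [OH^-] = 2s.
Substituting: Ksp = s(2s)^2 = 4s^3
s = (2.2 × 10^-13 / 4)^(1/3) = 3.8 x 10^-5 M

s ≈ 3.8 x 10^-5 M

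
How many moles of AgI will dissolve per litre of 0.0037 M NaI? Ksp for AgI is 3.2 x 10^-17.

AgI(s) <=> Ag^+ + I^-
Ksp = [Ag^+][I^-]
If s mol/L dissolves here, [Ag^+] = s, [I^-] = 0.0037 + s ≈ 0.0037 (common-ion effect: I^- is already 0.0037 M).
Ksp ≈ s × 0.0037
s = 8.6 × 10^-15 M
Check: s = 8.6 x 10^-15 ≪ 0.0037, so the approximation is valid.

s = 8.6 × 10^-15 M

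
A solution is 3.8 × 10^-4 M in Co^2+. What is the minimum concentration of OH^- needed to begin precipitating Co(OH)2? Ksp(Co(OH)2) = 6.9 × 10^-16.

[OH^-] = 1.3 x 10^-6 M

Co(OH)2(s) ⇌ Co^2+ + 2 OH^-
Ksp = [Co^2+][OH^-]^2
Precipitation begins when Q = Ksp. With [Co^2+] = 3.8 × 10^-4 M:
6.9 × 10^-16 = (3.8 × 10^-4) × [OH^-]^2
[OH^-] = (6.9 × 10^-16 / 3.8 × 10^-4)^(1/2) = 1.3 × 10^-6 M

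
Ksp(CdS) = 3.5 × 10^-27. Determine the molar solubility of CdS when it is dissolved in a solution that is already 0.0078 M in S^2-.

CdS(s) <=> Cd^2+ + S^2-
Ksp = [Cd^2+][S^2-]
If s mol/L dissolves here, [Cd^2+] = s, [S^2-] = 0.0078 + s ≈ 0.0078 (common-ion effect: S^2- is already 0.0078 M).
Ksp ≈ s × 0.0078
s = 4.5 × 10^-25 M
Check: s = 4.5 x 10^-25 ≪ 0.0078, so the approximation is valid.

s = 4.5 x 10^-25 M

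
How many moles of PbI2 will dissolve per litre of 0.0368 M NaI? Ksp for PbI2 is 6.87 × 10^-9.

PbI2(s) ⇌ Pb^2+(aq) + 2 I^-(aq)
Ksp = [Pb^2+][I^-]^2
Let s = moles of PbI2 that dissolve per litre. [Pb^2+] = s, [I^-] = 0.0368 + 2s ≈ 0.0368 (since I^- from NaI dominates).
Ksp ≈ s × (0.0368)^2
s = 5.07 × 10^-6 M
Check: 2s = 1.0 × 10^-5 ≪ 0.0368, so the approximation is valid.

s ≈ 5.07 × 10^-6 M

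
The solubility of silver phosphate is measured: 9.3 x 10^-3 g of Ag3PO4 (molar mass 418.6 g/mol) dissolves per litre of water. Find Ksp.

Ksp ≈ 6.6 × 10^-18

Molar solubility s = (9.3 × 10^-3 g/L) / (418.6 g/mol) = 2.22 x 10^-5 M.
Ag3PO4(s) ⇌ 3 Ag^+ + PO4^3-
If s mol/L of Ag3PO4 dissolves, [Ag^+] = 3s and [PO4^3-] = s.
Ksp = [Ag^+]^3[PO4^3-]
Ksp = (3s)^3s = 27s^4
Ksp = 27 × (2.22 × 10^-5)^4 = 6.6 x 10^-18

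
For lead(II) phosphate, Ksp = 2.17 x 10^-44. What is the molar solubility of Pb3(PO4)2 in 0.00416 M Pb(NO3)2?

2.75e-19 M

Pb3(PO4)2(s) ⇌ 3 Pb^2+(aq) + 2 PO4^3-(aq)
Ksp = [Pb^2+]^3[PO4^3-]^2
If s mol/L dissolves here, [Pb^2+] = 0.00416 + 3s ≈ 0.00416, [PO4^3-] = 2s (Ksp is small, so little additional dissolves).
Ksp ≈ (0.00416)^3 × (2s)^2
s = 2.75 × 10^-19 M
Check: 3s = 8.2 x 10^-19 ≪ 0.00416, so the approximation is valid.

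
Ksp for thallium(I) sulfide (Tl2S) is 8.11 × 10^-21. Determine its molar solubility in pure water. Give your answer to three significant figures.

s ≈ 1.27 x 10^-7 M

Tl2S(s) ⇌ 2 Tl^+ + S^2-
Ksp = [Tl^+]^2[S^2-]
Let s = molar solubility. Then [Tl^+] = 2s and [S^2-] = s.
Ksp = (2s)^2s = 4s^3
Solving, s = (8.11 × 10^-21/4)^(1/3) = 1.27 × 10^-7 M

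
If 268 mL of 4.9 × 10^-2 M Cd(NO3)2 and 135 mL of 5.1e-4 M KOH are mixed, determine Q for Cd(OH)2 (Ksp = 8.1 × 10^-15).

Q = 9.5 × 10^-10

Total volume = 268 + 135 = 403 mL.
[Cd^2+] = 4.9 × 10^-2 × (268/403) = 3.26 × 10^-2 M
[OH^-] = 5.1 × 10^-4 × (135/403) = 1.71 × 10^-4 M
Cd(OH)2(s) <=> Cd^2+ + 2 OH^-, so Q = [Cd^2+][OH^-]^2
Q = (3.26 × 10^-2)(1.71 x 10^-4)^2 = 9.5 × 10^-10
Q > Ksp, so Cd(OH)2 will precipitate.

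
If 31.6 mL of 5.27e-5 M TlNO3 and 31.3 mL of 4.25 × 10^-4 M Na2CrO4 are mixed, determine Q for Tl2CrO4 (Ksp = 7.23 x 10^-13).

Q ≈ 1.48e-13

Total volume = 31.6 + 31.3 = 62.9 mL.
[Tl^+] = 5.27 × 10^-5 × (31.6/62.9) = 2.648 × 10^-5 M
[CrO4^2-] = 4.25 x 10^-4 × (31.3/62.9) = 2.115 × 10^-4 M
Tl2CrO4(s) ⇌ 2 Tl^+(aq) + CrO4^2-(aq), so Q = [Tl^+]^2[CrO4^2-]
Q = (2.648 x 10^-5)^2(2.115 x 10^-4) = 1.48 x 10^-13
Q < Ksp, so no precipitate of Tl2CrO4 forms.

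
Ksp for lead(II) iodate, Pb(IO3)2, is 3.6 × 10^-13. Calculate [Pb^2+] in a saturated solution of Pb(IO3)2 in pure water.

[Pb^2+] = 4.5 × 10^-5 M

Pb(IO3)2(s) ⇌ Pb^2+ + 2 IO3^-
Ksp = [Pb^2+][IO3^-]^2
With molar solubility s: [Pb^2+] = s, [IO3^-] = 2s.
So Ksp = s × (2s)^2 = 4s^3
s^3 = 3.6 × 10^-13 / 4, so s = 4.48 × 10^-5 M
[Pb^2+] = s = 4.5 × 10^-5 M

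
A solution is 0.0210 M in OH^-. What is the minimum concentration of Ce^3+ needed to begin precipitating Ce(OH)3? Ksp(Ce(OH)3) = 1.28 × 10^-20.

Ce(OH)3(s) ⇌ Ce^3+(aq) + 3 OH^-(aq)
Ksp = [Ce^3+][OH^-]^3
Precipitation begins when Q = Ksp. With [OH^-] = 0.0210 M:
1.28 × 10^-20 = (0.0210)^3 × [Ce^3+]
[Ce^3+] = (1.28 × 10^-20 / 9.261 x 10^-6) = 1.38 × 10^-15 M

[Ce^3+] = 1.38 × 10^-15 M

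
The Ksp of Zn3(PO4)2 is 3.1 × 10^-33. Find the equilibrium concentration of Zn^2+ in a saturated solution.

3.7 × 10^-7 M

Zn3(PO4)2(s) ⇌ 3 Zn^2+ + 2 PO4^3-
Ksp = [Zn^2+]^3[PO4^3-]^2
With molar solubility s: [Zn^2+] = 3s, [PO4^3-] = 2s.
Substituting: Ksp = (3s)^3(2s)^2 = 108s^5
s^5 = 3.1 × 10^-33 / 108, so s = 1.23 × 10^-7 M
[Zn^2+] = 3s = 3.7 x 10^-7 M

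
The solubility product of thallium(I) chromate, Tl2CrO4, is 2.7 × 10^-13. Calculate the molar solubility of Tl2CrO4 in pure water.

Tl2CrO4(s) ⇌ 2 Tl^+(aq) + CrO4^2-(aq)
Ksp = [Tl^+]^2[CrO4^2-]
If s mol/L of Tl2CrO4 dissolves, [Tl^+] = 2s and [CrO4^2-] = s.
So Ksp = (2s)^2 × s = 4s^3
Solving, s = (2.7 × 10^-13/4)^(1/3) = 4.1 × 10^-5 M

4.1 × 10^-5 M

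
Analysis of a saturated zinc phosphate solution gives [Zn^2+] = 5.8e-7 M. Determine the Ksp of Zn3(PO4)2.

Zn3(PO4)2(s) ⇌ 3 Zn^2+(aq) + 2 PO4^3-(aq)
Stoichiometry gives [PO4^3-] = (2/3)[Zn^2+] = 3.87 x 10^-7 M.
Ksp = [Zn^2+]^3[PO4^3-]^2
Ksp = (5.8 x 10^-7)^3 × (3.87 × 10^-7)^2 = 2.9 × 10^-32

Ksp ≈ 2.9 x 10^-32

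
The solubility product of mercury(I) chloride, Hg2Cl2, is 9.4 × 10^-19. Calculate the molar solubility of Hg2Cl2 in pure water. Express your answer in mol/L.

6.2e-7 M

Hg2Cl2(s) ⇌ Hg2^2+ + 2 Cl^-
Ksp = [Hg2^2+][Cl^-]^2
Let s = molar solubility. Then [Hg2^2+] = s and [Cl^-] = 2s.
Substituting: Ksp = s(2s)^2 = 4s^3
s = (9.4 × 10^-19 / 4)^(1/3) = 6.2 x 10^-7 M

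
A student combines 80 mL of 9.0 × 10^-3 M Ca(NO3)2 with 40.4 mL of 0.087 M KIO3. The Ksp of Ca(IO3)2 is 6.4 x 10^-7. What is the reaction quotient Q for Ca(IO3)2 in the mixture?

5.1 × 10^-6

Total volume = 80 + 40.4 = 120.4 mL.
[Ca^2+] = 9.0 x 10^-3 × (80/120.4) = 5.98 × 10^-3 M
[IO3^-] = 8.7 x 10^-2 × (40.4/120.4) = 2.92 x 10^-2 M
Ca(IO3)2(s) ⇌ Ca^2+(aq) + 2 IO3^-(aq), so Q = [Ca^2+][IO3^-]^2
Q = (5.98 × 10^-3)(2.92 × 10^-2)^2 = 5.1 x 10^-6
Q > Ksp, so Ca(IO3)2 will precipitate.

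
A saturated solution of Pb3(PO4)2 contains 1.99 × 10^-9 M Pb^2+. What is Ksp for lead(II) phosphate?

1.39 x 10^-44

Pb3(PO4)2(s) ⇌ 3 Pb^2+ + 2 PO4^3-
Stoichiometry gives [PO4^3-] = (2/3)[Pb^2+] = 1.327 × 10^-9 M.
Ksp = [Pb^2+]^3[PO4^3-]^2
Ksp = (1.99 × 10^-9)^3 × (1.327 × 10^-9)^2 = 1.39 x 10^-44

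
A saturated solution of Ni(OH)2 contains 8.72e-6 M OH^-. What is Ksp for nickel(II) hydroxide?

Ni(OH)2(s) <=> Ni^2+ + 2 OH^-
Stoichiometry gives [Ni^2+] = (1/2)[OH^-] = 4.360 × 10^-6 M.
Ksp = [Ni^2+][OH^-]^2
Ksp = 4.360 × 10^-6 × (8.72 x 10^-6)^2 = 3.32 x 10^-16

Ksp ≈ 3.32 × 10^-16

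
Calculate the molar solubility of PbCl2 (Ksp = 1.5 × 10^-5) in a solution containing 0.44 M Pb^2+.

2.9e-3 M

PbCl2(s) <=> Pb^2+(aq) + 2 Cl^-(aq)
Ksp = [Pb^2+][Cl^-]^2
Let s be the molar solubility in this solution. [Pb^2+] = 0.44 + s ≈ 0.44, [Cl^-] = 2s (common-ion effect: Pb^2+ is already 0.44 M).
Ksp ≈ 0.44 × (2s)^2
s = 2.9 x 10^-3 M
Check: s = 2.9 x 10^-3 ≪ 0.44, so the approximation is valid.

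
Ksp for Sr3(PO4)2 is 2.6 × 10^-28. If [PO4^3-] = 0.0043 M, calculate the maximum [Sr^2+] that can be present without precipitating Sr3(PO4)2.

[Sr^2+] ≈ 2.4e-8 M

Sr3(PO4)2(s) ⇌ 3 Sr^2+(aq) + 2 PO4^3-(aq)
Ksp = [Sr^2+]^3[PO4^3-]^2
Precipitation begins when Q = Ksp. With [PO4^3-] = 0.0043 M:
2.6 × 10^-28 = (0.0043)^2 × [Sr^2+]^3
[Sr^2+] = (2.6 × 10^-28 / 1.85 x 10^-5)^(1/3) = 2.4 x 10^-8 M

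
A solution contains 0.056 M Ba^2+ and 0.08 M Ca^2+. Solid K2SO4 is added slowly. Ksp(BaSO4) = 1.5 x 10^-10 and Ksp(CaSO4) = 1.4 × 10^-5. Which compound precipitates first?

BaSO4

Each salt begins to precipitate when Q = Ksp, i.e. when [SO4^2-] reaches its threshold.
For BaSO4: 1.5 x 10^-10 = 0.056 × [SO4^2-]  ⇒  [SO4^2-] = 2.7 × 10^-9 M.
For CaSO4: 1.4 × 10^-5 = 0.08 × [SO4^2-]  ⇒  [SO4^2-] = 1.8 × 10^-4 M.
The salt with the lower threshold [SO4^2-] precipitates first: BaSO4.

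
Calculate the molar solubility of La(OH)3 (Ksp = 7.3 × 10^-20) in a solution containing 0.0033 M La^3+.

s ≈ 9.4 × 10^-7 M

La(OH)3(s) <=> La^3+(aq) + 3 OH^-(aq)
Ksp = [La^3+][OH^-]^3
Let s be the molar solubility in this solution. [La^3+] = 0.0033 + s ≈ 0.0033, [OH^-] = 3s (since the La^3+ already present dominates).
Ksp ≈ 0.0033 × (3s)^3
s = 9.4 x 10^-7 M
Check: s = 9.4 × 10^-7 ≪ 0.0033, so the approximation is valid.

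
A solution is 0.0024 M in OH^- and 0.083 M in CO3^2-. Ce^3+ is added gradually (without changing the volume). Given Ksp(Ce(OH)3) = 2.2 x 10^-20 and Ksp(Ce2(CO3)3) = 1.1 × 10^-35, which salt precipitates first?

Ce2(CO3)3

Precipitation of each salt starts when its ion product equals its Ksp.
For Ce(OH)3: 2.2 x 10^-20 = (0.0024)^3 × [Ce^3+]  ⇒  [Ce^3+] = 1.6 × 10^-12 M.
For Ce2(CO3)3: 1.1 × 10^-35 = (0.083)^3 × [Ce^3+]^2  ⇒  [Ce^3+] = 1.4 x 10^-16 M.
The salt with the lower threshold [Ce^3+] precipitates first: Ce2(CO3)3.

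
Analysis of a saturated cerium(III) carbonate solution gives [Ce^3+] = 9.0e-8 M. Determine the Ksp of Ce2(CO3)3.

2.0 × 10^-35

Ce2(CO3)3(s) ⇌ 2 Ce^3+ + 3 CO3^2-
Stoichiometry gives [CO3^2-] = (3/2)[Ce^3+] = 1.35 × 10^-7 M.
Ksp = [Ce^3+]^2[CO3^2-]^3
Ksp = (9.0 × 10^-8)^2 × (1.35 × 10^-7)^3 = 2.0 × 10^-35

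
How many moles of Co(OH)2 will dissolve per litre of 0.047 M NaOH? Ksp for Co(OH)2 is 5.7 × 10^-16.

2.6 × 10^-13 M

Co(OH)2(s) <=> Co^2+ + 2 OH^-
Ksp = [Co^2+][OH^-]^2
If s mol/L dissolves here, [Co^2+] = s, [OH^-] = 0.047 + 2s ≈ 0.047 (common-ion effect: OH^- is already 0.047 M).
Ksp ≈ s × (0.047)^2
s = 2.6 × 10^-13 M
Check: 2s = 5.2 x 10^-13 ≪ 0.047, so the approximation is valid.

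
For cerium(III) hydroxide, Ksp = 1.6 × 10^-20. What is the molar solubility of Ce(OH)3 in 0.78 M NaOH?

3.4 × 10^-20 M

Ce(OH)3(s) ⇌ Ce^3+(aq) + 3 OH^-(aq)
Ksp = [Ce^3+][OH^-]^3
Let s be the molar solubility in this solution. [Ce^3+] = s, [OH^-] = 0.78 + 3s ≈ 0.78 (common-ion effect: OH^- is already 0.78 M).
Ksp ≈ s × (0.78)^3
s = 3.4 × 10^-20 M
Check: 3s = 1.0 x 10^-19 ≪ 0.78, so the approximation is valid.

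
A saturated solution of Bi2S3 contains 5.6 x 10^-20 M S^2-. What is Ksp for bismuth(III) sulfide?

Ksp = 2.4e-97

Bi2S3(s) <=> 2 Bi^3+ + 3 S^2-
Stoichiometry gives [Bi^3+] = (2/3)[S^2-] = 3.73 × 10^-20 M.
Ksp = [Bi^3+]^2[S^2-]^3
Ksp = (3.73 × 10^-20)^2 × (5.6 × 10^-20)^3 = 2.4 x 10^-97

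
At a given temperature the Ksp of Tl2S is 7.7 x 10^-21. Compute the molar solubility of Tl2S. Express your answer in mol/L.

Tl2S(s) ⇌ 2 Tl^+ + S^2-
Ksp = [Tl^+]^2[S^2-]
For each mole of Tl2S that dissolves: [Tl^+] = 2s, [S^2-] = s.
Ksp = (2s)^2s = 4s^3
s = (7.7 x 10^-21 / 4)^(1/3) = 1.2 x 10^-7 M

s ≈ 1.2e-7 M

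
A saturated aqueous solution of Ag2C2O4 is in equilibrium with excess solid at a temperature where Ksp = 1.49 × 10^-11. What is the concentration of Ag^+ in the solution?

3.10 x 10^-4 M

Ag2C2O4(s) <=> 2 Ag^+(aq) + C2O4^2-(aq)
Ksp = [Ag^+]^2[C2O4^2-]
If s mol/L of Ag2C2O4 dissolves, [Ag^+] = 2s and [C2O4^2-] = s.
Ksp = (2s)^2s = 4s^3
s^3 = 1.49 × 10^-11 / 4, so s = 1.550 x 10^-4 M
[Ag^+] = 2s = 3.10 × 10^-4 M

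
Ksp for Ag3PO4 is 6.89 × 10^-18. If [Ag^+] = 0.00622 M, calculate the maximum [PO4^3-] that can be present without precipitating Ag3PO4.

Ag3PO4(s) ⇌ 3 Ag^+ + PO4^3-
Ksp = [Ag^+]^3[PO4^3-]
Precipitation begins when Q = Ksp. With [Ag^+] = 0.00622 M:
6.89 × 10^-18 = (0.00622)^3 × [PO4^3-]
[PO4^3-] = (6.89 × 10^-18 / 2.406 x 10^-7) = 2.86 × 10^-11 M

2.86e-11 M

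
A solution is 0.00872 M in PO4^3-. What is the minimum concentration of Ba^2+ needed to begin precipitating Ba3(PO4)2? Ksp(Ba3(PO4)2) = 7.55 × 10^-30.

Ba3(PO4)2(s) ⇌ 3 Ba^2+ + 2 PO4^3-
Ksp = [Ba^2+]^3[PO4^3-]^2
Precipitation begins when Q = Ksp. With [PO4^3-] = 0.00872 M:
7.55 × 10^-30 = (0.00872)^2 × [Ba^2+]^3
[Ba^2+] = (7.55 × 10^-30 / 7.604 × 10^-5)^(1/3) = 4.63 x 10^-9 M

[Ba^2+] ≈ 4.63 × 10^-9 M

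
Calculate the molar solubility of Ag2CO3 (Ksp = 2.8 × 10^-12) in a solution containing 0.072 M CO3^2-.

3.1 × 10^-6 M

Ag2CO3(s) ⇌ 2 Ag^+ + CO3^2-
Ksp = [Ag^+]^2[CO3^2-]
If s mol/L dissolves here, [Ag^+] = 2s, [CO3^2-] = 0.072 + s ≈ 0.072 (common-ion effect: CO3^2- is already 0.072 M).
Ksp ≈ (2s)^2 × 0.072
s = 3.1 × 10^-6 M
Check: s = 3.1 × 10^-6 ≪ 0.072, so the approximation is valid.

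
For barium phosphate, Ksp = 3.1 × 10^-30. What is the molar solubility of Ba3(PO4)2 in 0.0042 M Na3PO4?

Ba3(PO4)2(s) <=> 3 Ba^2+(aq) + 2 PO4^3-(aq)
Ksp = [Ba^2+]^3[PO4^3-]^2
Let s be the molar solubility in this solution. [Ba^2+] = 3s, [PO4^3-] = 0.0042 + 2s ≈ 0.0042 (since PO4^3- from Na3PO4 dominates).
Ksp ≈ (3s)^3 × (0.0042)^2
s = 1.9 × 10^-9 M
Check: 2s = 3.7 × 10^-9 ≪ 0.0042, so the approximation is valid.

1.9 × 10^-9 M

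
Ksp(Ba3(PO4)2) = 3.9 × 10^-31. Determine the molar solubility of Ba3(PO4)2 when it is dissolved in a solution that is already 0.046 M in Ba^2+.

Ba3(PO4)2(s) <=> 3 Ba^2+(aq) + 2 PO4^3-(aq)
Ksp = [Ba^2+]^3[PO4^3-]^2
If s mol/L dissolves here, [Ba^2+] = 0.046 + 3s ≈ 0.046, [PO4^3-] = 2s (common-ion effect: Ba^2+ is already 0.046 M).
Ksp ≈ (0.046)^3 × (2s)^2
s = 3.2 × 10^-14 M
Check: 3s = 9.5 × 10^-14 ≪ 0.046, so the approximation is valid.

s ≈ 3.2 × 10^-14 M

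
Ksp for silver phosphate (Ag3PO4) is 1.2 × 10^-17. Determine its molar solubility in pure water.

Ag3PO4(s) ⇌ 3 Ag^+ + PO4^3-
Ksp = [Ag^+]^3[PO4^3-]
Let s = molar solubility. Then [Ag^+] = 3s and [PO4^3-] = s.
Substituting: Ksp = (3s)^3s = 27s^4
s = (1.2 × 10^-17 / 27)^(1/4) = 2.6 x 10^-5 M

2.6 × 10^-5 M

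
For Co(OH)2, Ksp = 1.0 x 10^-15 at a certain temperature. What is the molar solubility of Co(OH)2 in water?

s = 6.3 × 10^-6 M

Co(OH)2(s) ⇌ Co^2+(aq) + 2 OH^-(aq)
Ksp = [Co^2+][OH^-]^2
With molar solubility s: [Co^2+] = s, [OH^-] = 2s.
So Ksp = s × (2s)^2 = 4s^3
s = (1.0 x 10^-15 / 4)^(1/3) = 6.3 x 10^-6 M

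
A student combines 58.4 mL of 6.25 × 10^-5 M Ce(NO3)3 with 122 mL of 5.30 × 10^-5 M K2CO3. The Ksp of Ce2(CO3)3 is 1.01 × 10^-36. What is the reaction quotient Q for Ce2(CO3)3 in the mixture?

Total volume = 58.4 + 122 = 180.4 mL.
[Ce^3+] = 6.25 x 10^-5 × (58.4/180.4) = 2.023 x 10^-5 M
[CO3^2-] = 5.30 × 10^-5 × (122/180.4) = 3.584 × 10^-5 M
Ce2(CO3)3(s) ⇌ 2 Ce^3+(aq) + 3 CO3^2-(aq), so Q = [Ce^3+]^2[CO3^2-]^3
Q = (2.023 × 10^-5)^2(3.584 × 10^-5)^3 = 1.88 × 10^-23
Q > Ksp, so Ce2(CO3)3 will precipitate.

Q = 1.88e-23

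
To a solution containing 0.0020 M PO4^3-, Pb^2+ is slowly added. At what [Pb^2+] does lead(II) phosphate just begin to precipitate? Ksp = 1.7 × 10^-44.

Pb3(PO4)2(s) ⇌ 3 Pb^2+ + 2 PO4^3-
Ksp = [Pb^2+]^3[PO4^3-]^2
Precipitation begins when Q = Ksp. With [PO4^3-] = 0.0020 M:
1.7 × 10^-44 = (0.0020)^2 × [Pb^2+]^3
[Pb^2+] = (1.7 × 10^-44 / 4.00 × 10^-6)^(1/3) = 1.6 × 10^-13 M

[Pb^2+] = 1.6e-13 M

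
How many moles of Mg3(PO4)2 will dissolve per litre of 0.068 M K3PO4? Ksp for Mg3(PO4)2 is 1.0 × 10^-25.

9.3 × 10^-9 M

Mg3(PO4)2(s) ⇌ 3 Mg^2+ + 2 PO4^3-
Ksp = [Mg^2+]^3[PO4^3-]^2
Let s = moles of Mg3(PO4)2 that dissolve per litre. [Mg^2+] = 3s, [PO4^3-] = 0.068 + 2s ≈ 0.068 (since PO4^3- from K3PO4 dominates).
Ksp ≈ (3s)^3 × (0.068)^2
s = 9.3 x 10^-9 M
Check: 2s = 1.9 × 10^-8 ≪ 0.068, so the approximation is valid.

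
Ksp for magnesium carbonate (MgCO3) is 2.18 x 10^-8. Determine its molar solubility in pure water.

MgCO3(s) ⇌ Mg^2+(aq) + CO3^2-(aq)
Ksp = [Mg^2+][CO3^2-]
For each mole of MgCO3 that dissolves: [Mg^2+] = s, [CO3^2-] = s.
Ksp = s × s = s^2
s = (2.18 x 10^-8)^(1/2) = 1.48 × 10^-4 M

s ≈ 1.48e-4 M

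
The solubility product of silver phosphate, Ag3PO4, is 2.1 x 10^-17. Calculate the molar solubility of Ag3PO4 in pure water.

3.0 × 10^-5 M

Ag3PO4(s) ⇌ 3 Ag^+ + PO4^3-
Ksp = [Ag^+]^3[PO4^3-]
Let s = molar solubility. Then [Ag^+] = 3s and [PO4^3-] = s.
So Ksp = (3s)^3 × s = 27s^4
s^4 = 2.1 x 10^-17 / 27, so s = 3.0 × 10^-5 M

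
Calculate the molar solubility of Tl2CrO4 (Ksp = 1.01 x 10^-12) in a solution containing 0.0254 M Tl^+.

Tl2CrO4(s) <=> 2 Tl^+ + CrO4^2-
Ksp = [Tl^+]^2[CrO4^2-]
Let s = moles of Tl2CrO4 that dissolve per litre. [Tl^+] = 0.0254 + 2s ≈ 0.0254, [CrO4^2-] = s (common-ion effect: Tl^+ is already 0.0254 M).
Ksp ≈ (0.0254)^2 × s
s = 1.57 × 10^-9 M
Check: 2s = 3.1 x 10^-9 ≪ 0.0254, so the approximation is valid.

s = 1.57 x 10^-9 M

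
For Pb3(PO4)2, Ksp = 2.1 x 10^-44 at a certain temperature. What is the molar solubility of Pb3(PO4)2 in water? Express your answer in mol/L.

Pb3(PO4)2(s) ⇌ 3 Pb^2+ + 2 PO4^3-
Ksp = [Pb^2+]^3[PO4^3-]^2
Let s = molar solubility. Then [Pb^2+] = 3s and [PO4^3-] = 2s.
Substituting: Ksp = (3s)^3(2s)^2 = 108s^5
s^5 = 2.1 x 10^-44 / 108, so s = 7.2 x 10^-10 M

s ≈ 7.2 × 10^-10 M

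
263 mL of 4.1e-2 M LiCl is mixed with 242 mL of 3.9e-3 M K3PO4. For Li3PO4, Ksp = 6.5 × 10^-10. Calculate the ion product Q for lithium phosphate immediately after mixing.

Q = 1.8 × 10^-8

Total volume = 263 + 242 = 505 mL.
[Li^+] = 4.1 × 10^-2 × (263/505) = 2.14 × 10^-2 M
[PO4^3-] = 3.9 x 10^-3 × (242/505) = 1.87 x 10^-3 M
Li3PO4(s) <=> 3 Li^+ + PO4^3-, so Q = [Li^+]^3[PO4^3-]
Q = (2.14 × 10^-2)^3(1.87 × 10^-3) = 1.8 × 10^-8
Q > Ksp, so Li3PO4 will precipitate.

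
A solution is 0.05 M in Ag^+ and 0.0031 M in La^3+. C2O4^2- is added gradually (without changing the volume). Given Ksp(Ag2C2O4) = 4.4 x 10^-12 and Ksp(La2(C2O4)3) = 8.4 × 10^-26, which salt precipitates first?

Precipitation of each salt starts when its ion product equals its Ksp.
For Ag2C2O4: 4.4 x 10^-12 = (0.05)^2 × [C2O4^2-]  ⇒  [C2O4^2-] = 1.8 × 10^-9 M.
For La2(C2O4)3: 8.4 × 10^-26 = (0.0031)^2 × [C2O4^2-]^3  ⇒  [C2O4^2-] = 2.1 × 10^-7 M.
The salt with the lower threshold [C2O4^2-] precipitates first: Ag2C2O4.

Ag2C2O4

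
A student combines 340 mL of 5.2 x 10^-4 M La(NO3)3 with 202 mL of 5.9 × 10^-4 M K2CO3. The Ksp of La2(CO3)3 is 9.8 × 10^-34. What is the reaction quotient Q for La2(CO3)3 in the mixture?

Q = 1.1e-18

Total volume = 340 + 202 = 542 mL.
[La^3+] = 5.2 × 10^-4 × (340/542) = 3.26 × 10^-4 M
[CO3^2-] = 5.9 × 10^-4 × (202/542) = 2.20 × 10^-4 M
La2(CO3)3(s) ⇌ 2 La^3+ + 3 CO3^2-, so Q = [La^3+]^2[CO3^2-]^3
Q = (3.26 × 10^-4)^2(2.20 x 10^-4)^3 = 1.1 × 10^-18
Q > Ksp, so La2(CO3)3 will precipitate.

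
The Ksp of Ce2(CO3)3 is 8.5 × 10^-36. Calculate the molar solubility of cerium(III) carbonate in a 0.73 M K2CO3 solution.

Ce2(CO3)3(s) ⇌ 2 Ce^3+ + 3 CO3^2-
Ksp = [Ce^3+]^2[CO3^2-]^3
If s mol/L dissolves here, [Ce^3+] = 2s, [CO3^2-] = 0.73 + 3s ≈ 0.73 (Ksp is small, so little additional dissolves).
Ksp ≈ (2s)^2 × (0.73)^3
s = 2.3 x 10^-18 M
Check: 3s = 7.0 x 10^-18 ≪ 0.73, so the approximation is valid.

s ≈ 2.3 × 10^-18 M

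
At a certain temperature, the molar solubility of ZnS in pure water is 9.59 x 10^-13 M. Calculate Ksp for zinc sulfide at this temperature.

ZnS(s) ⇌ Zn^2+(aq) + S^2-(aq)
With molar solubility s: [Zn^2+] = s, [S^2-] = s.
Ksp = [Zn^2+][S^2-]
Ksp = (s)(s) = s^2
With s = 9.59 × 10^-13: Ksp = 9.20 × 10^-25

Ksp ≈ 9.20 × 10^-25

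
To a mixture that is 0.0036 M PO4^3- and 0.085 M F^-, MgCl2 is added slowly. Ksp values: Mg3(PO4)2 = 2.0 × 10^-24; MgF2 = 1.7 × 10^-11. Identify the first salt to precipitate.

MgF2

Precipitation of each salt starts when its ion product equals its Ksp.
For Mg3(PO4)2: 2.0 × 10^-24 = (0.0036)^2 × [Mg^2+]^3  ⇒  [Mg^2+] = 5.4 × 10^-7 M.
For MgF2: 1.7 × 10^-11 = (0.085)^2 × [Mg^2+]  ⇒  [Mg^2+] = 2.4 × 10^-9 M.
The salt with the lower threshold [Mg^2+] precipitates first: MgF2.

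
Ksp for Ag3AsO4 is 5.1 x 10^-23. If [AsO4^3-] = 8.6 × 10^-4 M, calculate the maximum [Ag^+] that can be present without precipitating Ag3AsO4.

Ag3AsO4(s) <=> 3 Ag^+ + AsO4^3-
Ksp = [Ag^+]^3[AsO4^3-]
Precipitation begins when Q = Ksp. With [AsO4^3-] = 8.6 × 10^-4 M:
5.1 x 10^-23 = (8.6 × 10^-4) × [Ag^+]^3
[Ag^+] = (5.1 x 10^-23 / 8.6 × 10^-4)^(1/3) = 3.9 x 10^-7 M

3.9 × 10^-7 M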